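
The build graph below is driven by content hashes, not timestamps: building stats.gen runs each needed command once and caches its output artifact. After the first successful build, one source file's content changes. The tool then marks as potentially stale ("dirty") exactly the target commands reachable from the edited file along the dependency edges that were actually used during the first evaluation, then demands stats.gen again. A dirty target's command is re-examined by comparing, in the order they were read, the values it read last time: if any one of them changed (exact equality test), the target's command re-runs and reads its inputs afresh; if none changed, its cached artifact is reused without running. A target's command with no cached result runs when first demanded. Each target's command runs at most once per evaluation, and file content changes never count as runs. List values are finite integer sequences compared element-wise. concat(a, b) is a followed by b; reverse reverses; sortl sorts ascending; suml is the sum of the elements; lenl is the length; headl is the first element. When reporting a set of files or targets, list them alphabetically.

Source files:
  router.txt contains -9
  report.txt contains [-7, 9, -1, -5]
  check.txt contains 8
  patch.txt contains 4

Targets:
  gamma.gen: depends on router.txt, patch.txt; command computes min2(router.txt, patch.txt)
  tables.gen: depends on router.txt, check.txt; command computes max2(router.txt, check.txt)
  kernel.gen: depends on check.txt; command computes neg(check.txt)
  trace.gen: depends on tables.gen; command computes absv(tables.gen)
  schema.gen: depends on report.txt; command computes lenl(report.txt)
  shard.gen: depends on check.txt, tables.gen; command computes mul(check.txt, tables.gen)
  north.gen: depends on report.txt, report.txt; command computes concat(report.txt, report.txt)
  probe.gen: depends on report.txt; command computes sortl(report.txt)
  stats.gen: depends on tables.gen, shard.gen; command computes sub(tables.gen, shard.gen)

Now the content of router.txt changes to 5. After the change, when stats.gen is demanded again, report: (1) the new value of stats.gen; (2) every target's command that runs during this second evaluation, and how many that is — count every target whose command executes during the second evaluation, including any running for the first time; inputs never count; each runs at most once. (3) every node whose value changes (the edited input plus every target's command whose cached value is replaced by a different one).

Initial pass — values computed on the first demand:
  tables.gen = max2(-9, 8) = 8
  shard.gen = mul(8, 8) = 64
  stats.gen = sub(8, 64) = -56

Second demand — change propagation:
  tables.gen: re-runs because router.txt -9->5; new result 8 (unchanged).
  shard.gen: re-examined; everything it read last time is the same (check.txt unchanged, tables.gen unchanged) — cache 64 kept, no run.
  stats.gen: re-examined; everything it read last time is the same (tables.gen unchanged, shard.gen unchanged) — cache -56 kept, no run.

The important point: tables.gen recomputes to an identical value, and the output ends up unchanged.

stats.gen now evaluates to -56.
Run set: tables.gen (1 run).
Changed values: router.txt.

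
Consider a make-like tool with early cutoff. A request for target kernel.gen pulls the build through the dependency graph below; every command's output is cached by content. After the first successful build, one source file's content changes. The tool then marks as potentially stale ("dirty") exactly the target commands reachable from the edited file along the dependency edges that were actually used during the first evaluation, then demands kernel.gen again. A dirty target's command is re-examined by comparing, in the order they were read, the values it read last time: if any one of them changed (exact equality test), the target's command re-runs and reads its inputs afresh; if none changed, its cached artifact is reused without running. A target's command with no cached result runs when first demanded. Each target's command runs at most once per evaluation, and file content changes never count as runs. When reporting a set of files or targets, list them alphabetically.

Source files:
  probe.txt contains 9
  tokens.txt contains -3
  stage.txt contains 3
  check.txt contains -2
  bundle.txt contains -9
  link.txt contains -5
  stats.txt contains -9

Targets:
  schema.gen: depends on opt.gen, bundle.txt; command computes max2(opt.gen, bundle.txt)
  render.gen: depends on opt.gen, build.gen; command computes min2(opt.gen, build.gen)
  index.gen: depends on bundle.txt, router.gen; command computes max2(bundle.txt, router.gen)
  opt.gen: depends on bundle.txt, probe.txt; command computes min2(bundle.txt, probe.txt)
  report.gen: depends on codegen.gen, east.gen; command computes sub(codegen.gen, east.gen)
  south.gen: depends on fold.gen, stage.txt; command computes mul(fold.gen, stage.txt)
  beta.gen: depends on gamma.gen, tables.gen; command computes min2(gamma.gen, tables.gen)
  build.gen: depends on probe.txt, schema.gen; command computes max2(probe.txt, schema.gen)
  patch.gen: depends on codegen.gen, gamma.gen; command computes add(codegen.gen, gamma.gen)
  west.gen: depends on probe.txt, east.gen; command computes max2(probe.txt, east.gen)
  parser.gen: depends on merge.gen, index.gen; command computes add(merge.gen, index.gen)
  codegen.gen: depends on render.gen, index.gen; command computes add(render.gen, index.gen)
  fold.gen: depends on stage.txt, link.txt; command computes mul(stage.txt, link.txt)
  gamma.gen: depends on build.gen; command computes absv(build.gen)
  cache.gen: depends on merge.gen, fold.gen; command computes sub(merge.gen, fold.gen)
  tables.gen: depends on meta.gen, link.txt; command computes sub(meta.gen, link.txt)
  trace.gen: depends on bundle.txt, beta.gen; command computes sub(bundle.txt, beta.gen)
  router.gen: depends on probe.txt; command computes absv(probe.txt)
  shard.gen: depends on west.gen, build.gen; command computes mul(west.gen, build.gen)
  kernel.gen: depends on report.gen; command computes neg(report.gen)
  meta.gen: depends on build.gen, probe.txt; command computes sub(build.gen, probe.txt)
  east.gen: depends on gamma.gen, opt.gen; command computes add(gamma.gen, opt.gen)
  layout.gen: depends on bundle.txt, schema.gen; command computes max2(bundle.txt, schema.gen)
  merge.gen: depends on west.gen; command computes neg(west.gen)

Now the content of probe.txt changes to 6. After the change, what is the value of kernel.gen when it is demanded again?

First demand of the output computes:
  opt.gen = min2(-9, 9) = -9
  router.gen = absv(9) = 9
  index.gen = max2(-9, 9) = 9
  schema.gen = max2(-9, -9) = -9
  build.gen = max2(9, -9) = 9
  gamma.gen = absv(9) = 9
  east.gen = add(9, -9) = 0
  render.gen = min2(-9, 9) = -9
  codegen.gen = add(-9, 9) = 0
  report.gen = sub(0, 0) = 0
  kernel.gen = neg(0) = 0

After the edit, cleaning proceeds:
  opt.gen: a read changed (probe.txt 9->6) — executes, giving -9 — identical to its old value.
  router.gen: a read changed (probe.txt 9->6) — executes, giving 6.
  index.gen: a read changed (router.gen 9->6) — executes, giving 6.
  schema.gen: dirty, but its reads are unchanged (opt.gen unchanged, bundle.txt unchanged); cached -9 stands.
  build.gen: a read changed (probe.txt 9->6) — executes, giving 6.
  gamma.gen: a read changed (build.gen 9->6) — executes, giving 6.
  east.gen: a read changed (gamma.gen 9->6) — executes, giving -3.
  render.gen: a read changed (build.gen 9->6) — executes, giving -9 — identical to its old value.
  codegen.gen: a read changed (index.gen 9->6) — executes, giving -3.
  report.gen: a read changed (codegen.gen 0->-3; east.gen 0->-3) — executes, giving 0 — identical to its old value.
  kernel.gen: dirty, but its reads are unchanged (report.gen unchanged); cached 0 stands.

Note where the cutoff bites: schema.gen is checked, finds nothing changed, and keeps its cache.

Demanding kernel.gen again yields 0.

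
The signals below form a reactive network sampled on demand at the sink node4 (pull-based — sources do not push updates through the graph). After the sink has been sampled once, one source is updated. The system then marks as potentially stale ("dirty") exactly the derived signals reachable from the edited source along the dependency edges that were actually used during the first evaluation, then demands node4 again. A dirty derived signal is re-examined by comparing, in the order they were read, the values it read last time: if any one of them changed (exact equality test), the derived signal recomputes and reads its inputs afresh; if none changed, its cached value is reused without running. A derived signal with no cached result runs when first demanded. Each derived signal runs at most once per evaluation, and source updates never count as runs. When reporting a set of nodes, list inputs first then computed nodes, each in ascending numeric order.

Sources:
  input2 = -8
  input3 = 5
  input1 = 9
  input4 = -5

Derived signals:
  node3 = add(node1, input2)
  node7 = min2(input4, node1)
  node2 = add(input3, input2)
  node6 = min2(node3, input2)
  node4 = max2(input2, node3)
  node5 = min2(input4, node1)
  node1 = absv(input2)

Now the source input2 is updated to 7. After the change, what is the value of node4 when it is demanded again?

node4 now evaluates to 14.

Initial pass — values computed on the first demand:
  node1 = absv(-8) = 8
  node3 = add(8, -8) = 0
  node4 = max2(-8, 0) = 0

Second demand — change propagation:
  node1: re-runs because input2 -8->7; new result 7.
  node3: re-runs because node1 8->7; input2 -8->7; new result 14.
  node4: re-runs because input2 -8->7; node3 0->14; new result 14.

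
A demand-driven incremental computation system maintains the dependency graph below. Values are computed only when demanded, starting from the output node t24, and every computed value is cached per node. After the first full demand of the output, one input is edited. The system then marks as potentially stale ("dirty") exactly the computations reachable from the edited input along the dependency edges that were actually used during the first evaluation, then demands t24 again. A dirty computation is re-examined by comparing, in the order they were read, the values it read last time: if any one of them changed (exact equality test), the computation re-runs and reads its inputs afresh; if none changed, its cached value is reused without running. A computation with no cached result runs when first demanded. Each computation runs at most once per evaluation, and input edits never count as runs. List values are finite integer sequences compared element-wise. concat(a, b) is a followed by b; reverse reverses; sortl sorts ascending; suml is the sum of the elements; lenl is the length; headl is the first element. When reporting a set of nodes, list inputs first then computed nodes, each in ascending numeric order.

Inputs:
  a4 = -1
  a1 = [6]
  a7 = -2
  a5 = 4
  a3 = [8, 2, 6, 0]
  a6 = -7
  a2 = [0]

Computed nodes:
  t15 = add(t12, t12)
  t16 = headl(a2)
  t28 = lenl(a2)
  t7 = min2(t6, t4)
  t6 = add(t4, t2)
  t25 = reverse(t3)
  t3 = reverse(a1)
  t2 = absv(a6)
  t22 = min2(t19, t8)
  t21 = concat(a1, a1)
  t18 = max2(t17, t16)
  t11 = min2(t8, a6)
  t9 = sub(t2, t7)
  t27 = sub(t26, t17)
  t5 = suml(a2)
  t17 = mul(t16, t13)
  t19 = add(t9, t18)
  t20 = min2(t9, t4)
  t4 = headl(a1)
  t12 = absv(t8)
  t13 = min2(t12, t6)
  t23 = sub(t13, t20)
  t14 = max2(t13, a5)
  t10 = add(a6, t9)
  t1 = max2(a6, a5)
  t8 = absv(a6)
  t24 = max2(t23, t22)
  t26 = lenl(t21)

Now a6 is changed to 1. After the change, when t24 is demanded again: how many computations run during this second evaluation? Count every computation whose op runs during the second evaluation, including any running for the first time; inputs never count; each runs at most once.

Computations that run: t2, t6, t7, t8, t9, t12, t13, t17, t19, t20, t22, t23, t24 — 13 in total.
Key observation: the cutoff stops propagation at t18 — its inputs' values are unchanged, so it reuses its cache.

First evaluation (everything demanded from the output):
  t2 = absv(-7) = 7
  t4 = headl([6]) = 6
  t6 = add(6, 7) = 13
  t7 = min2(13, 6) = 6
  t8 = absv(-7) = 7
  t9 = sub(7, 6) = 1
  t12 = absv(7) = 7
  t13 = min2(7, 13) = 7
  t16 = headl([0]) = 0
  t17 = mul(0, 7) = 0
  t18 = max2(0, 0) = 0
  t19 = add(1, 0) = 1
  t20 = min2(1, 6) = 1
  t22 = min2(1, 7) = 1
  t23 = sub(7, 1) = 6
  t24 = max2(6, 1) = 6

Propagation after the edit:
  t2: runs — a6 -7->1; result 1.
  t6: runs — t2 7->1; result 7.
  t7: runs — t6 13->7; result 6 (same value as before).
  t8: runs — a6 -7->1; result 1.
  t9: runs — t2 7->1; result -5.
  t12: runs — t8 7->1; result 1.
  t13: runs — t12 7->1; t6 13->7; result 1.
  t17: runs — t13 7->1; result 0 (same value as before).
  t18: checked — values it read are unchanged (t17 unchanged, t16 unchanged); reused cached 0 without running.
  t19: runs — t9 1->-5; result -5.
  t20: runs — t9 1->-5; result -5.
  t22: runs — t19 1->-5; t8 7->1; result -5.
  t23: runs — t13 7->1; t20 1->-5; result 6 (same value as before).
  t24: runs — t22 1->-5; result 6 (same value as before).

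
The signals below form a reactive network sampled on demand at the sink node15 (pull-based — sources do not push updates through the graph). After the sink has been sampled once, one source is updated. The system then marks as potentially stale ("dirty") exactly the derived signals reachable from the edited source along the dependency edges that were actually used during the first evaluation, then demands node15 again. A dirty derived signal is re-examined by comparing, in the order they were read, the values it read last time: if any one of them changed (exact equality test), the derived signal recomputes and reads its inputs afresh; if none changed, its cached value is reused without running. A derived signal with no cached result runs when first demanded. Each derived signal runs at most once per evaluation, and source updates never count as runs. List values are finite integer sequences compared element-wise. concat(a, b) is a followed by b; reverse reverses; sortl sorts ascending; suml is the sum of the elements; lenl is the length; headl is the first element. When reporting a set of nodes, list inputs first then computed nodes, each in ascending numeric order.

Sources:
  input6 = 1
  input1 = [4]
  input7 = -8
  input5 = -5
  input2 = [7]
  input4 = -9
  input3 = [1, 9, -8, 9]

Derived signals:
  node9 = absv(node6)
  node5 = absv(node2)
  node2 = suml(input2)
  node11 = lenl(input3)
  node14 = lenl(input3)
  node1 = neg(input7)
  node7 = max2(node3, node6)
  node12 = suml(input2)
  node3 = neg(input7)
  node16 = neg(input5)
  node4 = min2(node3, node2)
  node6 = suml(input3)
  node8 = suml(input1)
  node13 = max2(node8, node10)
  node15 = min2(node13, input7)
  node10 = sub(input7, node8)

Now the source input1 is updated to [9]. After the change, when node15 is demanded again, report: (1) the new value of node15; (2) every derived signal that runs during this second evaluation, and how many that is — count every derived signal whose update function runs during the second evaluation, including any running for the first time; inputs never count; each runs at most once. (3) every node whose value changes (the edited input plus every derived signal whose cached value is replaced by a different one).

Initial pass — values computed on the first demand:
  node8 = suml([4]) = 4
  node10 = sub(-8, 4) = -12
  node13 = max2(4, -12) = 4
  node15 = min2(4, -8) = -8

Second demand — change propagation:
  node8: re-runs because input1 [4]->[9]; new result 9.
  node10: re-runs because node8 4->9; new result -17.
  node13: re-runs because node8 4->9; node10 -12->-17; new result 9.
  node15: re-runs because node13 4->9; new result -8 (unchanged).

node15 now evaluates to -8.
Run set: node8, node10, node13, node15 (4 run).
Changed values: input1, node8, node10, node13.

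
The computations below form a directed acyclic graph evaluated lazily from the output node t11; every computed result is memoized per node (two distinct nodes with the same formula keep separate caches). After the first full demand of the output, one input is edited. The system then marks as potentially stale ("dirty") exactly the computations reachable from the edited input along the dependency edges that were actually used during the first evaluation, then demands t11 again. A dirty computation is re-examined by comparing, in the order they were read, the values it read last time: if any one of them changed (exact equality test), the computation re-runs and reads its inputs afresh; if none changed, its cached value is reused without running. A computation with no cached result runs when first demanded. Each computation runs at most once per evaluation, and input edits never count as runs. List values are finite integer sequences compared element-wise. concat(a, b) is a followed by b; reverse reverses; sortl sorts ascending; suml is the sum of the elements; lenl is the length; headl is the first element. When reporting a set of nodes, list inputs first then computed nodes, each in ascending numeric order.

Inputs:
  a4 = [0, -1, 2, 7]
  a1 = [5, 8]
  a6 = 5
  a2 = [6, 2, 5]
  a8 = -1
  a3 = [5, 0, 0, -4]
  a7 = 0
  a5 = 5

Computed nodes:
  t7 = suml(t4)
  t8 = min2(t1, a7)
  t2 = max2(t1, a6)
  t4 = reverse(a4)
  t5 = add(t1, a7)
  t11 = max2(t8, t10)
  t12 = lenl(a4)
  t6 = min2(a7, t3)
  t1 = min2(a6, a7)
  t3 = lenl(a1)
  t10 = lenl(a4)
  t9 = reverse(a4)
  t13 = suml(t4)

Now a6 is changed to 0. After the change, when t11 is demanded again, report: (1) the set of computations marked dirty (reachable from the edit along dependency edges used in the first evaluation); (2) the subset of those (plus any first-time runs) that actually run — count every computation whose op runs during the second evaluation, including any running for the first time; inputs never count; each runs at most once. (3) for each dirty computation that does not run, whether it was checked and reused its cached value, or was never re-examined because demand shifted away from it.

First demand of the output computes:
  t1 = min2(5, 0) = 0
  t8 = min2(0, 0) = 0
  t10 = lenl([0, -1, 2, 7]) = 4
  t11 = max2(0, 4) = 4

After the edit, cleaning proceeds:
  t1: a read changed (a6 5->0) — executes, giving 0 — identical to its old value.
  t8: dirty, but its reads are unchanged (t1 unchanged, a7 unchanged); cached 0 stands.
  t11: dirty, but its reads are unchanged (t8 unchanged, t10 unchanged); cached 4 stands.

Note the absorption at t1: it re-runs yet its value is the same, leaving the output's value untouched.

The edit dirties: t1, t8, t11.
1 computations run: t1.
Cache hits after checking: t8, t11.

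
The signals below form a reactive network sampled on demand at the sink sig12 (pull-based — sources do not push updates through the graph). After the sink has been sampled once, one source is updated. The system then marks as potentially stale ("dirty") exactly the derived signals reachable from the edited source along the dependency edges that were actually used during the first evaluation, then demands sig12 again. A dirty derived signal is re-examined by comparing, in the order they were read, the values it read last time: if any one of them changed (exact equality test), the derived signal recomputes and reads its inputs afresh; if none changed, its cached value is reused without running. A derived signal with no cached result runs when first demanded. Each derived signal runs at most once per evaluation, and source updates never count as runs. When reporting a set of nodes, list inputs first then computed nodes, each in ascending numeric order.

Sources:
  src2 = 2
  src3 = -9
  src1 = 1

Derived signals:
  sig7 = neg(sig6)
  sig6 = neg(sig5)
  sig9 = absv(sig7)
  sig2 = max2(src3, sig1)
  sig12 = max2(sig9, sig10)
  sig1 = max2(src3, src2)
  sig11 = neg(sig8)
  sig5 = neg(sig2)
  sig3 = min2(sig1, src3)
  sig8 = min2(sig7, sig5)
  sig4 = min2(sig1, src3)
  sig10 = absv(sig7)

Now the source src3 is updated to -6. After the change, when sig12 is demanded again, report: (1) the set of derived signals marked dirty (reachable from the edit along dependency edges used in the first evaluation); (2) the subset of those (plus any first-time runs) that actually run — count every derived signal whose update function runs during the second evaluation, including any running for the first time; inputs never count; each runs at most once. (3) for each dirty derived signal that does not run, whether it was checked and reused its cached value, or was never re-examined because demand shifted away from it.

Dirty set: sig1, sig2, sig5, sig6, sig7, sig9, sig10, sig12.
Run set: sig1, sig2 (2 run).
Re-examined without running (cache reused): sig5, sig6, sig7, sig9, sig10, sig12.
The important point: at sig5 every value read last time is unchanged, so the dirty flag clears without a run.

Initial pass — values computed on the first demand:
  sig1 = max2(-9, 2) = 2
  sig2 = max2(-9, 2) = 2
  sig5 = neg(2) = -2
  sig6 = neg(-2) = 2
  sig7 = neg(2) = -2
  sig9 = absv(-2) = 2
  sig10 = absv(-2) = 2
  sig12 = max2(2, 2) = 2

Second demand — change propagation:
  sig1: re-runs because src3 -9->-6; new result 2 (unchanged).
  sig2: re-runs because src3 -9->-6; new result 2 (unchanged).
  sig5: re-examined; everything it read last time is the same (sig2 unchanged) — cache -2 kept, no run.
  sig6: re-examined; everything it read last time is the same (sig5 unchanged) — cache 2 kept, no run.
  sig7: re-examined; everything it read last time is the same (sig6 unchanged) — cache -2 kept, no run.
  sig9: re-examined; everything it read last time is the same (sig7 unchanged) — cache 2 kept, no run.
  sig10: re-examined; everything it read last time is the same (sig7 unchanged) — cache 2 kept, no run.
  sig12: re-examined; everything it read last time is the same (sig9 unchanged, sig10 unchanged) — cache 2 kept, no run.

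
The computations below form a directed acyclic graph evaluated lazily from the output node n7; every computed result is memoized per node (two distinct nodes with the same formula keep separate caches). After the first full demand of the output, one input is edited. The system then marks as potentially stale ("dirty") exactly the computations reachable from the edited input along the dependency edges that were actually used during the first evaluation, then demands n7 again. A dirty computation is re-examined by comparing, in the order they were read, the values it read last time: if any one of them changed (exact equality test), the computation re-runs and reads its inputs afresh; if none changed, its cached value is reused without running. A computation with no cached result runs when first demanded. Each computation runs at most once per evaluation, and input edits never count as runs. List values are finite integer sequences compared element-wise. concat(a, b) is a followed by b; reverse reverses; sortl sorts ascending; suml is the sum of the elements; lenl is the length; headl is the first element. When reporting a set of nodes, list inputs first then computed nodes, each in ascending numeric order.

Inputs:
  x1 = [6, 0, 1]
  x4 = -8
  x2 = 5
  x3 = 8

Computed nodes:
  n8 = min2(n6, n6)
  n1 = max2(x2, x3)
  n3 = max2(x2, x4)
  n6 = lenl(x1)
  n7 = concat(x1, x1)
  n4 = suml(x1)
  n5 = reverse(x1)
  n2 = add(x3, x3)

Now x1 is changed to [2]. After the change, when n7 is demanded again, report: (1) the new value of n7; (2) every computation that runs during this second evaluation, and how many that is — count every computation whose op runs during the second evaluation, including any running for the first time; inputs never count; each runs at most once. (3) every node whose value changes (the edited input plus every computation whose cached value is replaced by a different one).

Demanding n7 again yields [2, 2].
1 computations run: n7.
The nodes whose values change: x1, n7.

First demand of the output computes:
  n7 = concat([6, 0, 1], [6, 0, 1]) = [6, 0, 1, 6, 0, 1]

After the edit, cleaning proceeds:
  n7: a read changed (x1 [6, 0, 1]->[2]; x1 [6, 0, 1]->[2]) — executes, giving [2, 2].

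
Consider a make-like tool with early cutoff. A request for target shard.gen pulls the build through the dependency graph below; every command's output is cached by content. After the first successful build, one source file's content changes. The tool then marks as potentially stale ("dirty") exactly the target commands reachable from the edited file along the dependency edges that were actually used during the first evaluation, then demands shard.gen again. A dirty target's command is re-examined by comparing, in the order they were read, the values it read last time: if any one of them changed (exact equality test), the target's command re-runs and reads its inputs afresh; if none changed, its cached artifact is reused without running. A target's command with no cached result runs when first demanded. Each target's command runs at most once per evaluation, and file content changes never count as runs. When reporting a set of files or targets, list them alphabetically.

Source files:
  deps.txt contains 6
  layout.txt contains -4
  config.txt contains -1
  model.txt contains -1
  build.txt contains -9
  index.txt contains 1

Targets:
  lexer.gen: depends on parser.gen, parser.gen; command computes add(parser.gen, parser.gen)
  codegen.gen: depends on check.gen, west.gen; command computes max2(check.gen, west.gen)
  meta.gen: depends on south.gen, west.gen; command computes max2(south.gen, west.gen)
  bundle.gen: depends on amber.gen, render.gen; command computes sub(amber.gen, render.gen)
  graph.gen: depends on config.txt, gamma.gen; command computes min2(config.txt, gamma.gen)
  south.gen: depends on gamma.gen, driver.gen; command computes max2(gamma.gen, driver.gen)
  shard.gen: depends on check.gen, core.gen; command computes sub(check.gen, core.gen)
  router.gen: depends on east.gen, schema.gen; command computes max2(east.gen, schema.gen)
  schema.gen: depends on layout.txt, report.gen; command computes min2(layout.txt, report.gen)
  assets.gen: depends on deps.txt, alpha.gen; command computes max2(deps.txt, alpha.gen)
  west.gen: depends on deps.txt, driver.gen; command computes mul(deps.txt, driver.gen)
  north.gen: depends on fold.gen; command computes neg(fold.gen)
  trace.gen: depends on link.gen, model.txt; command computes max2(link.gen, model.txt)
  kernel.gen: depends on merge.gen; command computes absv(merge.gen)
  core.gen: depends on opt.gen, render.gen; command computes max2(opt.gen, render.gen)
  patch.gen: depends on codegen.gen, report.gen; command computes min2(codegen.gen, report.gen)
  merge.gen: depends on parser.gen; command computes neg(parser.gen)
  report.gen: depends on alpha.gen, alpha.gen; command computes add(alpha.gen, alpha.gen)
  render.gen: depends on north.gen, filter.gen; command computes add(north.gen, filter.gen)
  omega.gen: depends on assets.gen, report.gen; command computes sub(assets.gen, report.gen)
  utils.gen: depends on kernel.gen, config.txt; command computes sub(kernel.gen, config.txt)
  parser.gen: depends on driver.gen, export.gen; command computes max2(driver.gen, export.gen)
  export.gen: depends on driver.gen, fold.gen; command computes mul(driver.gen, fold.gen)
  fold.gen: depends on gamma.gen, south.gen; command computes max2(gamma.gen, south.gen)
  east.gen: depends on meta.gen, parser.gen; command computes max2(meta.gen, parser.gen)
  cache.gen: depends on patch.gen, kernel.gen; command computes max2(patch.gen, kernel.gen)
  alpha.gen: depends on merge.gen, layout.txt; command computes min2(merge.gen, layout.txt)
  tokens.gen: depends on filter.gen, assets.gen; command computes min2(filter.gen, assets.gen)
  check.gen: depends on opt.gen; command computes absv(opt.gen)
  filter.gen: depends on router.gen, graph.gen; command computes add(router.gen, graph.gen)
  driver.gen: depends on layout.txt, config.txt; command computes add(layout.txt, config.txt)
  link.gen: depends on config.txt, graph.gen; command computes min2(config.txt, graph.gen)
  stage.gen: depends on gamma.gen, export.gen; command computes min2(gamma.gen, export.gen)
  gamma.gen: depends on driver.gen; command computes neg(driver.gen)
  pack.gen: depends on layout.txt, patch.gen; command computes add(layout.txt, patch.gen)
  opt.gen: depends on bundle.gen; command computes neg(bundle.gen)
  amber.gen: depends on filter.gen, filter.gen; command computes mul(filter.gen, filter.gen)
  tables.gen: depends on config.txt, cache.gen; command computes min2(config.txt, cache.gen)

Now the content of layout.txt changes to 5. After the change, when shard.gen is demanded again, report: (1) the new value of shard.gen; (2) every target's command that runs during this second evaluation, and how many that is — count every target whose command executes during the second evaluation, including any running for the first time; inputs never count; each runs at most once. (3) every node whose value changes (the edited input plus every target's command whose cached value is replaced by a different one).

Demanding shard.gen again yields 368.
24 target commands run: alpha.gen, amber.gen, bundle.gen, check.gen, core.gen, driver.gen, east.gen, export.gen, filter.gen, fold.gen, gamma.gen, graph.gen, merge.gen, meta.gen, north.gen, opt.gen, parser.gen, render.gen, report.gen, router.gen, schema.gen, shard.gen, south.gen, west.gen.
The nodes whose values change: alpha.gen, amber.gen, bundle.gen, check.gen, core.gen, driver.gen, east.gen, export.gen, filter.gen, fold.gen, gamma.gen, graph.gen, layout.txt, merge.gen, meta.gen, north.gen, opt.gen, parser.gen, render.gen, report.gen, router.gen, schema.gen, shard.gen, south.gen, west.gen.

First demand of the output computes:
  driver.gen = add(-4, -1) = -5
  gamma.gen = neg(-5) = 5
  graph.gen = min2(-1, 5) = -1
  south.gen = max2(5, -5) = 5
  fold.gen = max2(5, 5) = 5
  export.gen = mul(-5, 5) = -25
  north.gen = neg(5) = -5
  parser.gen = max2(-5, -25) = -5
  merge.gen = neg(-5) = 5
  alpha.gen = min2(5, -4) = -4
  report.gen = add(-4, -4) = -8
  schema.gen = min2(-4, -8) = -8
  west.gen = mul(6, -5) = -30
  meta.gen = max2(5, -30) = 5
  east.gen = max2(5, -5) = 5
  router.gen = max2(5, -8) = 5
  filter.gen = add(5, -1) = 4
  amber.gen = mul(4, 4) = 16
  render.gen = add(-5, 4) = -1
  bundle.gen = sub(16, -1) = 17
  opt.gen = neg(17) = -17
  check.gen = absv(-17) = 17
  core.gen = max2(-17, -1) = -1
  shard.gen = sub(17, -1) = 18

After the edit, cleaning proceeds:
  driver.gen: a read changed (layout.txt -4->5) — executes, giving 4.
  gamma.gen: a read changed (driver.gen -5->4) — executes, giving -4.
  graph.gen: a read changed (gamma.gen 5->-4) — executes, giving -4.
  south.gen: a read changed (gamma.gen 5->-4; driver.gen -5->4) — executes, giving 4.
  fold.gen: a read changed (gamma.gen 5->-4; south.gen 5->4) — executes, giving 4.
  export.gen: a read changed (driver.gen -5->4; fold.gen 5->4) — executes, giving 16.
  north.gen: a read changed (fold.gen 5->4) — executes, giving -4.
  parser.gen: a read changed (driver.gen -5->4; export.gen -25->16) — executes, giving 16.
  merge.gen: a read changed (parser.gen -5->16) — executes, giving -16.
  alpha.gen: a read changed (merge.gen 5->-16; layout.txt -4->5) — executes, giving -16.
  report.gen: a read changed (alpha.gen -4->-16; alpha.gen -4->-16) — executes, giving -32.
  schema.gen: a read changed (layout.txt -4->5; report.gen -8->-32) — executes, giving -32.
  west.gen: a read changed (driver.gen -5->4) — executes, giving 24.
  meta.gen: a read changed (south.gen 5->4; west.gen -30->24) — executes, giving 24.
  east.gen: a read changed (meta.gen 5->24; parser.gen -5->16) — executes, giving 24.
  router.gen: a read changed (east.gen 5->24; schema.gen -8->-32) — executes, giving 24.
  filter.gen: a read changed (router.gen 5->24; graph.gen -1->-4) — executes, giving 20.
  amber.gen: a read changed (filter.gen 4->20; filter.gen 4->20) — executes, giving 400.
  render.gen: a read changed (north.gen -5->-4; filter.gen 4->20) — executes, giving 16.
  bundle.gen: a read changed (amber.gen 16->400; render.gen -1->16) — executes, giving 384.
  opt.gen: a read changed (bundle.gen 17->384) — executes, giving -384.
  check.gen: a read changed (opt.gen -17->-384) — executes, giving 384.
  core.gen: a read changed (opt.gen -17->-384; render.gen -1->16) — executes, giving 16.
  shard.gen: a read changed (check.gen 17->384; core.gen -1->16) — executes, giving 368.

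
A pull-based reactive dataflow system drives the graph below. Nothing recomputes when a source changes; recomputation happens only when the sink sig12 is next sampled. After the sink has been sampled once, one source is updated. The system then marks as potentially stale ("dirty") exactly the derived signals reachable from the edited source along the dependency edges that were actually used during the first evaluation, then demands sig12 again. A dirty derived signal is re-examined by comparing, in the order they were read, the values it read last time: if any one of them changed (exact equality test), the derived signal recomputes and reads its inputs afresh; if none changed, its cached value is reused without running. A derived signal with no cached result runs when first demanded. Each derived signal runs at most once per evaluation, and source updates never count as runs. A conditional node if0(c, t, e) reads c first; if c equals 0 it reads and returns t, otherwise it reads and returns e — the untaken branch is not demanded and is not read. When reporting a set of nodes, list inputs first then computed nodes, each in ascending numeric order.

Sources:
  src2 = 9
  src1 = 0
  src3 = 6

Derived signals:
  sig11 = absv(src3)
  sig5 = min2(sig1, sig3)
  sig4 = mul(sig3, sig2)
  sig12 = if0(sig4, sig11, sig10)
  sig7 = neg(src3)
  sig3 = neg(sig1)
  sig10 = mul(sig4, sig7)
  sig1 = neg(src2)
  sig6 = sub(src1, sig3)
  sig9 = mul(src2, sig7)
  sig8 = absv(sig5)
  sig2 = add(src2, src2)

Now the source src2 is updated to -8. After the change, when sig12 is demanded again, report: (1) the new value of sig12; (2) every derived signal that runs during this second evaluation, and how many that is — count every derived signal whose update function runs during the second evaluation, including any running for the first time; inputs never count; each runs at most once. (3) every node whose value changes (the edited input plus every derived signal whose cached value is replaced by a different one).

First evaluation (everything demanded from the output):
  sig1 = neg(9) = -9
  sig2 = add(9, 9) = 18
  sig3 = neg(-9) = 9
  sig4 = mul(9, 18) = 162
  sig7 = neg(6) = -6
  sig10 = mul(162, -6) = -972
  sig12 = if0(sig4=162 -> else branch sig10) = -972

Propagation after the edit:
  sig1: runs — src2 9->-8; result 8.
  sig2: runs — src2 9->-8; src2 9->-8; result -16.
  sig3: runs — sig1 -9->8; result -8.
  sig4: runs — sig3 9->-8; sig2 18->-16; result 128.
  sig10: runs — sig4 162->128; result -768.
  sig12: runs — sig4 162->128; sig10 -972->-768; result -768.

New value of sig12: -768.
Derived signals that run: sig1, sig2, sig3, sig4, sig10, sig12 — 6 in total.
Values that change: src2, sig1, sig2, sig3, sig4, sig10, sig12.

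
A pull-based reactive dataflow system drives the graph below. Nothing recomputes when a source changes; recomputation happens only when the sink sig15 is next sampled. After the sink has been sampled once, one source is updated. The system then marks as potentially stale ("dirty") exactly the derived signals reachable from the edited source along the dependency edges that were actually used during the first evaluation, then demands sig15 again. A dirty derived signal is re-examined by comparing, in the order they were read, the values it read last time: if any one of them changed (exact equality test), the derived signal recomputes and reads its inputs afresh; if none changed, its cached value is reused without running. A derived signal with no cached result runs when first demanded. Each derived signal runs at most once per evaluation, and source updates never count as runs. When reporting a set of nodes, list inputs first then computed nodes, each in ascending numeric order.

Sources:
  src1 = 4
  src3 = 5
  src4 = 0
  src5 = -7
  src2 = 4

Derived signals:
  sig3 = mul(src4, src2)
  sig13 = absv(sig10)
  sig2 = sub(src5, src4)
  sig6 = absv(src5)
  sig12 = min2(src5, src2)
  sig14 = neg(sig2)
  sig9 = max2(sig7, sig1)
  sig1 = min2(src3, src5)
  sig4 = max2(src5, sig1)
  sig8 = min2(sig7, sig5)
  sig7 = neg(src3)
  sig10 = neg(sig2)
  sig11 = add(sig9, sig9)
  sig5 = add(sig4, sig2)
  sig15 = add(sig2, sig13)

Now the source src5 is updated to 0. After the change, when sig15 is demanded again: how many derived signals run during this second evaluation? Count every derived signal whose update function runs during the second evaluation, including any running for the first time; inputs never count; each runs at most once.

First evaluation (everything demanded from the output):
  sig2 = sub(-7, 0) = -7
  sig10 = neg(-7) = 7
  sig13 = absv(7) = 7
  sig15 = add(-7, 7) = 0

Propagation after the edit:
  sig2: runs — src5 -7->0; result 0.
  sig10: runs — sig2 -7->0; result 0.
  sig13: runs — sig10 7->0; result 0.
  sig15: runs — sig2 -7->0; sig13 7->0; result 0 (same value as before).

Derived signals that run: sig2, sig10, sig13, sig15 — 4 in total.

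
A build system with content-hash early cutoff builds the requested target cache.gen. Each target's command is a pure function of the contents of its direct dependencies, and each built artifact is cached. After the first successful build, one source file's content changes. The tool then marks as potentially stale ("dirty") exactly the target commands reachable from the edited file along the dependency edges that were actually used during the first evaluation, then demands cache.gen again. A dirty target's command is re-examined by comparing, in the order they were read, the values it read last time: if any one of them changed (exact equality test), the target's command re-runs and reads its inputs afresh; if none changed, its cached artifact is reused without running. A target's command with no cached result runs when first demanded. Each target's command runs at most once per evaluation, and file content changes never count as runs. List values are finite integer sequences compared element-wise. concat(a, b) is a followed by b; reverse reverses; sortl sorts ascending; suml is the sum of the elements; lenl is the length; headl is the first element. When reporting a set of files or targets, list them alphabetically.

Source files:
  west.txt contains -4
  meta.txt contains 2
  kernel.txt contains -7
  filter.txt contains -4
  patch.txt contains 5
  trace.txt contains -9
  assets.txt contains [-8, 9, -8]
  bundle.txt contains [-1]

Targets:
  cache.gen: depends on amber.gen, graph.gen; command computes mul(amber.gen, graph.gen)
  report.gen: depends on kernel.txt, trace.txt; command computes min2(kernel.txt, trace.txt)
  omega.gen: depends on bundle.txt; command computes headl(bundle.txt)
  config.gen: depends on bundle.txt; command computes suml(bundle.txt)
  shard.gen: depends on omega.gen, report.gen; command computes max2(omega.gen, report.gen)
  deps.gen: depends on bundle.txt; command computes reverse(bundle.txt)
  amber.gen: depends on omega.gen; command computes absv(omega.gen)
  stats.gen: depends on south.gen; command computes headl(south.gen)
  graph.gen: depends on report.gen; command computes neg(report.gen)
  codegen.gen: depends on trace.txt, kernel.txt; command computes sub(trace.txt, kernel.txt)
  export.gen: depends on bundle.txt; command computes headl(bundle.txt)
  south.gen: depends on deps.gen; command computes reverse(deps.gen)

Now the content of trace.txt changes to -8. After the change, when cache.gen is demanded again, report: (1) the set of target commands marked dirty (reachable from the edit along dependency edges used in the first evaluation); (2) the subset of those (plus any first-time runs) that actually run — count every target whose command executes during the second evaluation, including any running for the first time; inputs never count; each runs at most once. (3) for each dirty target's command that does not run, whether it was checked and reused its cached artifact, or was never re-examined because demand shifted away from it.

First evaluation (everything demanded from the output):
  omega.gen = headl([-1]) = -1
  amber.gen = absv(-1) = 1
  report.gen = min2(-7, -9) = -9
  graph.gen = neg(-9) = 9
  cache.gen = mul(1, 9) = 9

Propagation after the edit:
  report.gen: runs — trace.txt -9->-8; result -8.
  graph.gen: runs — report.gen -9->-8; result 8.
  cache.gen: runs — graph.gen 9->8; result 8.

Marked dirty: cache.gen, graph.gen, report.gen.
Target commands that run: cache.gen, graph.gen, report.gen — 3 in total.
Every dirty target's command ran.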